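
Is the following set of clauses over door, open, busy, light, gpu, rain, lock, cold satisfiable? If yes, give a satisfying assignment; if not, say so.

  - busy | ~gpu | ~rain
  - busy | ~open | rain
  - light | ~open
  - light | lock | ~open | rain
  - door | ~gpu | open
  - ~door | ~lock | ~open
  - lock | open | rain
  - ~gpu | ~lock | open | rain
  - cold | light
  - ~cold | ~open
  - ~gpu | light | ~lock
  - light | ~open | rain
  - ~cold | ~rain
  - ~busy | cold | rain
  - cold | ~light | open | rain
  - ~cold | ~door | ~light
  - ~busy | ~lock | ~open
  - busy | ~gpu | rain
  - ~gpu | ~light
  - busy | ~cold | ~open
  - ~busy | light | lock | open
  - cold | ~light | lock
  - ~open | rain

door=T; open=F; busy=F; light=F; gpu=F; rain=F; lock=T; cold=T

Set door = True.
Set open = False.
Set busy = False.
Set light = False.
  then (cold | light) forces cold = True.
  then (~cold | ~rain) forces rain = False.
  then (busy | ~gpu | rain) forces gpu = False.
  then (lock | open | rain) forces lock = True.
All clauses satisfied.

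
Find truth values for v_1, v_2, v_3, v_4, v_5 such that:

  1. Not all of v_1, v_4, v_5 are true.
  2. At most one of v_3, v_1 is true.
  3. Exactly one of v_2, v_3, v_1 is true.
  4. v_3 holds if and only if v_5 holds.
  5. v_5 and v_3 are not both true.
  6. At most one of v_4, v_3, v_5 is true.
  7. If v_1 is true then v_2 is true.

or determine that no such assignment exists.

v_1=F, v_2=T, v_3=F, v_4=F, v_5=F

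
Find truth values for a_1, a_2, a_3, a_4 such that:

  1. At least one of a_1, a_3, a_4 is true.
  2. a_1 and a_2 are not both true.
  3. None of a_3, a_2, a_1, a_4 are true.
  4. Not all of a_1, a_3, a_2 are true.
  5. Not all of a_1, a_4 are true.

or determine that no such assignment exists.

Unsatisfiable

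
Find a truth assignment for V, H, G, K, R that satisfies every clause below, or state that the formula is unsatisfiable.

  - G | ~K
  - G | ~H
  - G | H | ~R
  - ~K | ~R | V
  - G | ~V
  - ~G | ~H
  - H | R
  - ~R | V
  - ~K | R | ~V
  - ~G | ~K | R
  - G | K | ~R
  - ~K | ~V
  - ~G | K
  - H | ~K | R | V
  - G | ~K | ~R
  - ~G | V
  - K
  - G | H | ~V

No satisfying assignment exists.

Case K = True:
  (G | ~K) forces G = True.
  (~G | ~H) forces H = False.
  (H | R) forces R = True.
  (~K | ~R | V) forces V = True.
  Clause (~K | ~V) is falsified — contradiction.
Case K = False:
  Clause (K) is falsified — contradiction.
Both cases fail, so the formula is unsatisfiable.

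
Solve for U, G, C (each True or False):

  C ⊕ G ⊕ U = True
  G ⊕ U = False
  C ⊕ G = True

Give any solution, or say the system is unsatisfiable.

U = False; G = False; C = True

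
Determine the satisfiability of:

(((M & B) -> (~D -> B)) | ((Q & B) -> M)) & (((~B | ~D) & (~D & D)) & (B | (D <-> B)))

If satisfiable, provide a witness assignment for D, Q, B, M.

The formula is unsatisfiable.

Case D = True: the conjunct ~D is False.
Case D = False: the conjunct D is False.
Both cases fail — unsatisfiable.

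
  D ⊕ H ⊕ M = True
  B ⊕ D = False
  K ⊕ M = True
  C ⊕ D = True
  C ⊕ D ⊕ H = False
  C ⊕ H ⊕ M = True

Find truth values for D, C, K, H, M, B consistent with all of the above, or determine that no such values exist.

No satisfying assignment exists.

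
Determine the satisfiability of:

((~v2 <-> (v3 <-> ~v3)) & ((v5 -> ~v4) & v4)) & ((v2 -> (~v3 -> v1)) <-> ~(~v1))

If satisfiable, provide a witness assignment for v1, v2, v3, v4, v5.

v1 = True, v2 = True, v3 = True, v4 = True, v5 = False

  (~v2 <-> (v3 <-> ~v3)) & ((v5 -> ~v4) & v4) = True
    ~v2 <-> (v3 <-> ~v3) = True
      ~v2 = False
      v3 <-> ~v3 = False
        ~v3 = False
    (v5 -> ~v4) & v4 = True
      v5 -> ~v4 = True
        ~v4 = False
  (v2 -> (~v3 -> v1)) <-> ~(~v1) = True
    v2 -> (~v3 -> v1) = True
      ~v3 -> v1 = True
        ~v3 = False
    ~(~v1) = True
      ~v1 = False
Both conjuncts True, so the formula holds.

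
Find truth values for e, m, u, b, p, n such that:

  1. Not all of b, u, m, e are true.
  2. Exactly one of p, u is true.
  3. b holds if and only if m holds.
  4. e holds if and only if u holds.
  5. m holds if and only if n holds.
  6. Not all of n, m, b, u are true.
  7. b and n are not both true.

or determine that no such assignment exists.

e = False, m = False, u = False, b = False, p = True, n = False

  (1) {b, u, m, e}: 0/4 true — not all ✓
  (2) {p, u}: 1 true — exactly one ✓
  (3) b=F, m=F — same ✓
  (4) e=F, u=F — same ✓
  (5) m=F, n=F — same ✓
  (6) {n, m, b, u}: 0/4 true — not all ✓
  (7) b=F, n=F — not both ✓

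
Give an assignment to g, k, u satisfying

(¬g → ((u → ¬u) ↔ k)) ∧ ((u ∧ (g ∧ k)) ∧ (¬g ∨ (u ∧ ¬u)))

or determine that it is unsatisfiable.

No satisfying assignment exists.

Case g = True: the formula simplifies to (u ∧ k) ∧ (u ∧ ¬u).
  u = True: the conjunct ¬u is False.
  u = False: the conjunct u is False.
Case g = False: the conjunct g is False.
Both cases fail — unsatisfiable.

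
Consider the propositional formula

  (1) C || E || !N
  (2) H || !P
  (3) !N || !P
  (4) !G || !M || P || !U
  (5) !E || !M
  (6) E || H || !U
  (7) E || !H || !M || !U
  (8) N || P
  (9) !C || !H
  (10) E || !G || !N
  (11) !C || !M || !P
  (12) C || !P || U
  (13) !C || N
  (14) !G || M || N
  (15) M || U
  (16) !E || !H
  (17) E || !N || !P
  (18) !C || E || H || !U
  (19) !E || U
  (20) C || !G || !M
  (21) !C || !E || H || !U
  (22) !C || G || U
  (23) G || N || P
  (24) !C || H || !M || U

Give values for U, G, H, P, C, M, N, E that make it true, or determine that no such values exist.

U: True, G: False, H: False, P: False, C: False, M: False, N: True, E: True

Set U = True.
Set G = False.
Set H = False.
  then (H || !P) forces P = False.
  then (E || H || !U) forces E = True.
  then (N || P) forces N = True.
  then (!C || !E || H || !U) forces C = False.
  then (!E || !M) forces M = False.
All clauses satisfied.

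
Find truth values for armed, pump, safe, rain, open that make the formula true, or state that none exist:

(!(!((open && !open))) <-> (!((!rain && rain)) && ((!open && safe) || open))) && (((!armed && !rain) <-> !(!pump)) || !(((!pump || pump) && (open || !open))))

armed: False, pump: False, safe: False, rain: True, open: False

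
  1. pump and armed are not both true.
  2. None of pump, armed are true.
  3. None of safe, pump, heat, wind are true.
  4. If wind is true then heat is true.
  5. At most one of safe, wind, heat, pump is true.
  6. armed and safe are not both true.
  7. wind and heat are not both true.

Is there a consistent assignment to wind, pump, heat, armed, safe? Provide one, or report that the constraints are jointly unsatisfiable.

wind: False; pump: False; heat: False; armed: False; safe: False

  (1) pump=F, armed=F — not both ✓
  (2) {pump, armed}: 0 true — none ✓
  (3) {safe, pump, heat, wind}: 0 true — none ✓
  (4) wind=F ⇒ heat: vacuous ✓
  (5) {safe, wind, heat, pump}: 0 true — at most one ✓
  (6) armed=F, safe=F — not both ✓
  (7) wind=F, heat=F — not both ✓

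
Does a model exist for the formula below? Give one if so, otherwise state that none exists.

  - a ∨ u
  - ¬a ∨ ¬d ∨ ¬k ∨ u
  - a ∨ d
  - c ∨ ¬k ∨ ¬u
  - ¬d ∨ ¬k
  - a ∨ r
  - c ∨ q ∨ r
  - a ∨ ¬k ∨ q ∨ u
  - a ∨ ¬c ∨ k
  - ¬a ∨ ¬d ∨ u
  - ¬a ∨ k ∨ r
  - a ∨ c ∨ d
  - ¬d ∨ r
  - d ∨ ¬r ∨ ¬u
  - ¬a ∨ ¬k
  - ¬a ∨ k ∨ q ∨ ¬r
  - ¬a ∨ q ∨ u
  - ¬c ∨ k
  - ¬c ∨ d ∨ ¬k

k=F; r=T; q=F; a=F; c=F; d=T; u=T

Try k = True:
  (¬d ∨ ¬k) forces d = False.
  (a ∨ d) forces a = True.
  clause (¬a ∨ ¬k) is falsified — backtrack.
So k = False.
  then (¬c ∨ k) forces c = False.
Try r = False:
  (a ∨ r) forces a = True.
  clause (¬a ∨ k ∨ r) is falsified — backtrack.
So r = True.
Set q = False.
  then (¬a ∨ k ∨ q ∨ ¬r) forces a = False.
  then (a ∨ u) forces u = True.
  then (a ∨ d) forces d = True.
All clauses satisfied.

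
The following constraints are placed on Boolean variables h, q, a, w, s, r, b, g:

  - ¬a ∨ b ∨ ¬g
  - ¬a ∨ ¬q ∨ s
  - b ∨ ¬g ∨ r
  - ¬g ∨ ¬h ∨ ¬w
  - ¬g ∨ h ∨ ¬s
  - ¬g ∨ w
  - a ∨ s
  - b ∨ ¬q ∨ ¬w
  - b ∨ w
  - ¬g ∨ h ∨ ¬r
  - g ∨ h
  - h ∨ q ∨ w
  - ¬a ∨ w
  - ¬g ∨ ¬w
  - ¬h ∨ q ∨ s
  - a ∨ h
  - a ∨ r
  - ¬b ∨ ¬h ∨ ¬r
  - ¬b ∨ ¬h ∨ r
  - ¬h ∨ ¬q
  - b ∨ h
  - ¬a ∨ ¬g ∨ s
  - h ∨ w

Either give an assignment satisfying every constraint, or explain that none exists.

Try h = False:
  (g ∨ h) forces g = True.
  (¬g ∨ h ∨ ¬s) forces s = False.
  (¬g ∨ w) forces w = True.
  clause (¬g ∨ ¬w) is falsified — backtrack.
So h = True.
  then (¬h ∨ ¬q) forces q = False.
  then (¬h ∨ q ∨ s) forces s = True.
Set a = True.
  then (¬a ∨ w) forces w = True.
  then (¬g ∨ ¬w) forces g = False.
Set r = True.
  then (¬b ∨ ¬h ∨ ¬r) forces b = False.
All clauses satisfied.

h = True; q = False; a = True; w = True; s = True; r = True; b = False; g = False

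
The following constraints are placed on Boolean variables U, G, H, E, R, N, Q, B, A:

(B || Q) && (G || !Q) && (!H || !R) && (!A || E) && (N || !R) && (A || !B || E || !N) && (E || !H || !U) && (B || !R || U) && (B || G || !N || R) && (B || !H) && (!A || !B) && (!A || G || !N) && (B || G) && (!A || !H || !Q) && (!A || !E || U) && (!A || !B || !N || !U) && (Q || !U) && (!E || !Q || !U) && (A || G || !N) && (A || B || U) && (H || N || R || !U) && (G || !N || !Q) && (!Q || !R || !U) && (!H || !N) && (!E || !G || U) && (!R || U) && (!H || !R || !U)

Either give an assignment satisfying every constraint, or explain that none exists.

U: False; G: True; H: False; E: False; R: False; N: False; Q: True; B: True; A: False

Set U = False.
  then (!R || U) forces R = False.
Set G = True.
  then (!E || !G || U) forces E = False.
  then (!A || E) forces A = False.
  then (A || B || U) forces B = True.
  then (A || !B || E || !N) forces N = False.
Set H = False.
Set Q = True.
All clauses satisfied.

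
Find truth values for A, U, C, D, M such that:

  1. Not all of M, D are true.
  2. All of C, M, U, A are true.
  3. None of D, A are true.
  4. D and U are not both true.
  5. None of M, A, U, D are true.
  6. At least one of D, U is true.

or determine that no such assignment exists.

Case A = True:
  Constraint (3) is violated (A=T) — contradiction.
Case A = False:
  Constraint (2) is violated (A=F) — contradiction.
Both cases fail — unsatisfiable.

No satisfying assignment exists.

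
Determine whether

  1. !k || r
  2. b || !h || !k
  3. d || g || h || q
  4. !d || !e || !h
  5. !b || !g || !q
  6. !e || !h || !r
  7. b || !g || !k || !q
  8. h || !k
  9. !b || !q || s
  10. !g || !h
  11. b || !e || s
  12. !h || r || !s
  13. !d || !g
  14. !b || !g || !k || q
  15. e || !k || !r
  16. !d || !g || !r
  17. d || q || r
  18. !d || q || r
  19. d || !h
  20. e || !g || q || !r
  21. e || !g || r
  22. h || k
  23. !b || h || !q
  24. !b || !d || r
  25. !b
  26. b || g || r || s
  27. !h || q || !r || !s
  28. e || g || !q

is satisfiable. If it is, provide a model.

g: False, h: True, k: False, s: False, e: False, b: False, r: True, q: False, d: True

Unit clause (!b) forces b = False.
Try g = True:
  (!g || !h) forces h = False.
  (h || !k) forces k = False.
  clause (h || k) is falsified — backtrack.
So g = False.
Set h = True.
  then (b || !h || !k) forces k = False.
  then (d || !h) forces d = True.
  then (!d || !e || !h) forces e = False.
  then (e || g || !q) forces q = False.
  then (!d || q || r) forces r = True.
  then (!h || q || !r || !s) forces s = False.
All clauses satisfied.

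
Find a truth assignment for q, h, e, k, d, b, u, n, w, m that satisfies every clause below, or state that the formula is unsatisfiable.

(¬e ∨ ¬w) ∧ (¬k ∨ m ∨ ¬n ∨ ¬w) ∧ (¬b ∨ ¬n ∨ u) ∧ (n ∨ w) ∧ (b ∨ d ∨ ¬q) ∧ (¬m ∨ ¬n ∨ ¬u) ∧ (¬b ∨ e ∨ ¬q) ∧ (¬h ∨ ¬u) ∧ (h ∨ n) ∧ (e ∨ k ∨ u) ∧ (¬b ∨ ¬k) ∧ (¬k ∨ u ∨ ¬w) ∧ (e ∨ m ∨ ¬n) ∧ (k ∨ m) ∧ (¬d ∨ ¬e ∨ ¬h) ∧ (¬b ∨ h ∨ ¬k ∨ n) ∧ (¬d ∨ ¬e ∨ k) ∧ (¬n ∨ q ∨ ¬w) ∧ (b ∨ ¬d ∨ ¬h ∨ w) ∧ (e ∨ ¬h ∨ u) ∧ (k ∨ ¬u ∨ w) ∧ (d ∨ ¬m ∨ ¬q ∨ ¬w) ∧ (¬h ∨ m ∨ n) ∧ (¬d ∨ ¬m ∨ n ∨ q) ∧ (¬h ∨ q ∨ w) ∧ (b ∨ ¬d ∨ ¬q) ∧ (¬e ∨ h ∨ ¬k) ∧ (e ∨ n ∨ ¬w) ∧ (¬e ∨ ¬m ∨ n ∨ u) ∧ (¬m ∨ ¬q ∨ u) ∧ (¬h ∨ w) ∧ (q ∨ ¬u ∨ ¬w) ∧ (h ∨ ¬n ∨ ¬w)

q = False, h = False, e = True, k = False, d = False, b = False, u = False, n = True, w = False, m = True

Set q = False.
Try h = True:
  (¬h ∨ ¬u) forces u = False.
  (e ∨ ¬h ∨ u) forces e = True.
  (¬e ∨ ¬w) forces w = False.
  clause (¬h ∨ q ∨ w) is falsified — backtrack.
So h = False.
  then (h ∨ n) forces n = True.
  then (¬n ∨ q ∨ ¬w) forces w = False.
Set e = True.
  then (¬e ∨ h ∨ ¬k) forces k = False.
  then (k ∨ m) forces m = True.
  then (¬d ∨ ¬e ∨ k) forces d = False.
  then (k ∨ ¬u ∨ w) forces u = False.
  then (¬b ∨ ¬n ∨ u) forces b = False.
All clauses satisfied.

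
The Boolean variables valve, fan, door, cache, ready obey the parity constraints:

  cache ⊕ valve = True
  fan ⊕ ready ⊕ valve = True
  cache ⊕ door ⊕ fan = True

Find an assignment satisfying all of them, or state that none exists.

valve = True, fan = False, door = True, cache = False, ready = False

cache ⊕ valve = F ⊕ T = True ✓
fan ⊕ ready ⊕ valve = F ⊕ F ⊕ T = True ✓
cache ⊕ door ⊕ fan = F ⊕ T ⊕ F = True ✓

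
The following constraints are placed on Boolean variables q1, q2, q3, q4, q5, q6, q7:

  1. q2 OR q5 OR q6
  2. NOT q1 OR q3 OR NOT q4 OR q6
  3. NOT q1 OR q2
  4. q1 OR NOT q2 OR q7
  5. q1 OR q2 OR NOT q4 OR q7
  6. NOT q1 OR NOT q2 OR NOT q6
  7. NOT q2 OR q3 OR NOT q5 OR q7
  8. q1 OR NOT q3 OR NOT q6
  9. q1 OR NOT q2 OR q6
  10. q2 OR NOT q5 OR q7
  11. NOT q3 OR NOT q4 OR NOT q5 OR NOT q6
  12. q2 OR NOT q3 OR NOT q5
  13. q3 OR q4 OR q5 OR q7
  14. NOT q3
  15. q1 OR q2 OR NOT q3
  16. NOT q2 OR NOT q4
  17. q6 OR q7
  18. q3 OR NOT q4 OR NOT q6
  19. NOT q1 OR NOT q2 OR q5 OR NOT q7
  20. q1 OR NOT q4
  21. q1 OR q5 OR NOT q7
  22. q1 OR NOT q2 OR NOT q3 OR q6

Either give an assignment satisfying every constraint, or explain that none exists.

q1 = False, q2 = False, q3 = False, q4 = False, q5 = True, q6 = True, q7 = True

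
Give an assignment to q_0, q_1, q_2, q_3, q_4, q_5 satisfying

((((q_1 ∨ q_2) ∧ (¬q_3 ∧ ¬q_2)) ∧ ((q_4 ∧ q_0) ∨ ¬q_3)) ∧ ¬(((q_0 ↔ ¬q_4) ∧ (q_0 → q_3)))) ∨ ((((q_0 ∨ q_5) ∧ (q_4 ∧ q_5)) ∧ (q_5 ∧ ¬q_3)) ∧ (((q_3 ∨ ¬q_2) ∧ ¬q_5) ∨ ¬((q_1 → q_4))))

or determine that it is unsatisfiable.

q_0 = True, q_1 = True, q_2 = False, q_3 = False, q_4 = False, q_5 = False

  ((((q_1 ∨ q_2) ∧ (¬q_3 ∧ ¬q_2)) ∧ ((q_4 ∧ q_0) ∨ ¬q_3)) ∧ ¬(((q_0 ↔ ¬q_4) ∧ (q_0 → q_3)))) ∨ ((((q_0 ∨ q_5) ∧ (q_4 ∧ q_5)) ∧ (q_5 ∧ ¬q_3)) ∧ (((q_3 ∨ ¬q_2) ∧ ¬q_5) ∨ ¬((q_1 → q_4)))) = True
    (((q_1 ∨ q_2) ∧ (¬q_3 ∧ ¬q_2)) ∧ ((q_4 ∧ q_0) ∨ ¬q_3)) ∧ ¬(((q_0 ↔ ¬q_4) ∧ (q_0 → q_3))) = True
      ((q_1 ∨ q_2) ∧ (¬q_3 ∧ ¬q_2)) ∧ ((q_4 ∧ q_0) ∨ ¬q_3) = True
        (q_1 ∨ q_2) ∧ (¬q_3 ∧ ¬q_2) = True
          q_1 ∨ q_2 = True
          ¬q_3 ∧ ¬q_2 = True
            ¬q_3 = True
            ¬q_2 = True
        (q_4 ∧ q_0) ∨ ¬q_3 = True
          q_4 ∧ q_0 = False
          ¬q_3 = True
      ¬(((q_0 ↔ ¬q_4) ∧ (q_0 → q_3))) = True
        (q_0 ↔ ¬q_4) ∧ (q_0 → q_3) = False
          q_0 ↔ ¬q_4 = True
            ¬q_4 = True
          q_0 → q_3 = False
    (((q_0 ∨ q_5) ∧ (q_4 ∧ q_5)) ∧ (q_5 ∧ ¬q_3)) ∧ (((q_3 ∨ ¬q_2) ∧ ¬q_5) ∨ ¬((q_1 → q_4))) = False
      ((q_0 ∨ q_5) ∧ (q_4 ∧ q_5)) ∧ (q_5 ∧ ¬q_3) = False
        (q_0 ∨ q_5) ∧ (q_4 ∧ q_5) = False
          q_0 ∨ q_5 = True
          q_4 ∧ q_5 = False
        q_5 ∧ ¬q_3 = False
          ¬q_3 = True
      ((q_3 ∨ ¬q_2) ∧ ¬q_5) ∨ ¬((q_1 → q_4)) = True
        (q_3 ∨ ¬q_2) ∧ ¬q_5 = True
          q_3 ∨ ¬q_2 = True
            ¬q_2 = True
          ¬q_5 = True
        ¬((q_1 → q_4)) = True
          q_1 → q_4 = False
The formula evaluates to True.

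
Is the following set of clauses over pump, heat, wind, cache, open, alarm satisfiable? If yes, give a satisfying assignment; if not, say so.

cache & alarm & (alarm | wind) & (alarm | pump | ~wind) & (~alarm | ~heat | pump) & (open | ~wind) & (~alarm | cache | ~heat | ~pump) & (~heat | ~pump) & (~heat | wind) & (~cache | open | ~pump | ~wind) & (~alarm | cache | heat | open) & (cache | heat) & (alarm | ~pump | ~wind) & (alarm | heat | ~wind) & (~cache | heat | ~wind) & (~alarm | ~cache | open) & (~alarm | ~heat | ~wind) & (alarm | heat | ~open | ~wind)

Unit clause (cache) forces cache = True.
Unit clause (alarm) forces alarm = True.
In (~alarm | ~cache | open) only open is left, so open = True.
Set pump = True.
  then (~heat | ~pump) forces heat = False.
  then (~cache | heat | ~wind) forces wind = False.
All clauses satisfied.

pump: True, heat: False, wind: False, cache: True, open: True, alarm: True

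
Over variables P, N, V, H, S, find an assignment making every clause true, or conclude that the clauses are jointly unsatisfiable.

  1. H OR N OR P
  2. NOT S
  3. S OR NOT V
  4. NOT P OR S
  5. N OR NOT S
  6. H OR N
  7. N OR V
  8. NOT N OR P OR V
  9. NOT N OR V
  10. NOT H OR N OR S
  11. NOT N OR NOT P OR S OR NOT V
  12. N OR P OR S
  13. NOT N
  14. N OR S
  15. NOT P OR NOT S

The formula is unsatisfiable.

Case N = True:
  Clause (NOT N) is falsified — contradiction.
Case N = False:
  (NOT S) forces S = False.
  Clause (N OR S) is falsified — contradiction.
Both cases fail, so the formula is unsatisfiable.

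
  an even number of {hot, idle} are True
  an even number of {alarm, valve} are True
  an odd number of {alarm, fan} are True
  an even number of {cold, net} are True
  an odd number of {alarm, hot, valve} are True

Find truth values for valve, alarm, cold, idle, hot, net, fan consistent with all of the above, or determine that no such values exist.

valve=T; alarm=T; cold=F; idle=T; hot=T; net=F; fan=F

{hot, idle}: 2 true → even ✓
{alarm, valve}: 2 true → even ✓
{alarm, fan}: 1 true → odd ✓
{cold, net}: 0 true → even ✓
{alarm, hot, valve}: 3 true → odd ✓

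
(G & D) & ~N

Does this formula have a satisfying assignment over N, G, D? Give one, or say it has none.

N=F, G=T, D=T

  G & D = True
  ~N = True
Both conjuncts True, so the formula holds.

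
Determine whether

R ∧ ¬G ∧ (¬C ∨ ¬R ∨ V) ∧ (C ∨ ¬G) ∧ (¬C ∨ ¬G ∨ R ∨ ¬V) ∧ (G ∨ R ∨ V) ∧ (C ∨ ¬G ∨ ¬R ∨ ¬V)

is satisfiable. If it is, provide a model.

R = True, C = True, V = True, G = False

Unit clause (R) forces R = True.
Unit clause (¬G) forces G = False.
Set C = True.
  then (¬C ∨ ¬R ∨ V) forces V = True.
Check each clause:
  (R): R holds.
  (¬G): ¬G holds.
  (¬C ∨ ¬R ∨ V): V holds.
  (C ∨ ¬G): C holds.
  (¬C ∨ ¬G ∨ R ∨ ¬V): ¬G holds.
  (G ∨ R ∨ V): R holds.
  (C ∨ ¬G ∨ ¬R ∨ ¬V): C holds.
All clauses satisfied.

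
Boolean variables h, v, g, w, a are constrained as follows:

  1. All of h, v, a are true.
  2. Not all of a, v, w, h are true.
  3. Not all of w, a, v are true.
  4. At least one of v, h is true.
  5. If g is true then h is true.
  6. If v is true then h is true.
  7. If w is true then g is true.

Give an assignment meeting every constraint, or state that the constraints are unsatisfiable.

h: True, v: True, g: False, w: False, a: True

  (1) {h, v, a}: all 3 true ✓
  (2) {a, v, w, h}: 3/4 true — not all ✓
  (3) {w, a, v}: 2/3 true — not all ✓
  (4) {v, h}: 2 true — at least one ✓
  (5) g=F ⇒ h: vacuous ✓
  (6) v=T ⇒ h: T ✓
  (7) w=F ⇒ g: vacuous ✓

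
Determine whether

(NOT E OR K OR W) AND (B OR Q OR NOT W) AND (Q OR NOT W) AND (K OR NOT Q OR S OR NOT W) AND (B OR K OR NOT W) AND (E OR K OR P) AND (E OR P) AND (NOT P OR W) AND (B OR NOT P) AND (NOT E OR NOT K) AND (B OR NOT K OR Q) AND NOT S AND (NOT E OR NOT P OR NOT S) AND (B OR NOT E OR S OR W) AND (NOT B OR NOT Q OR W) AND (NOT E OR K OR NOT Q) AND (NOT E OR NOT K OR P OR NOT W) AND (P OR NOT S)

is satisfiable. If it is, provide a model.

B = True, W = True, E = False, P = True, S = False, K = True, Q = True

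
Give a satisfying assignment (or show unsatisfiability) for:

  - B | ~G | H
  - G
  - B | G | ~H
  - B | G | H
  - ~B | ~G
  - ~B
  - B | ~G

Case B = True:
  Clause (~B) is falsified — contradiction.
Case B = False:
  (G) forces G = True.
  Clause (B | ~G) is falsified — contradiction.
Both cases fail, so the formula is unsatisfiable.

Unsatisfiable — no assignment works.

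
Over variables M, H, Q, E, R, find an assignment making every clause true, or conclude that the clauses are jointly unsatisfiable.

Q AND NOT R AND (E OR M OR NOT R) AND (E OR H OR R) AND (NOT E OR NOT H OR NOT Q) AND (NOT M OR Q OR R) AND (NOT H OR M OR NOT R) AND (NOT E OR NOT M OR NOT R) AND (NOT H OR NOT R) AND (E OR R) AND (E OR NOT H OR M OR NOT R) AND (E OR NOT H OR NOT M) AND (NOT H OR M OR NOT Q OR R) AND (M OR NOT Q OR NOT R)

Unit clause (Q) forces Q = True.
Unit clause (NOT R) forces R = False.
In (E OR R) only E is left, so E = True.
In (NOT E OR NOT H OR NOT Q) only NOT H is left, so H = False.
Set M = True.
All clauses satisfied.

M: True, H: False, Q: True, E: True, R: False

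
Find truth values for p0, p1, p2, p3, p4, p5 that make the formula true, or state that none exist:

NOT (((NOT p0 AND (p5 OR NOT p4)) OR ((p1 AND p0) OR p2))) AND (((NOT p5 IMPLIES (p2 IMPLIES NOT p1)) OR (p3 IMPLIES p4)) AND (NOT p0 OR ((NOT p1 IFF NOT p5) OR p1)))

p0: True; p1: False; p2: False; p3: True; p4: True; p5: False

  NOT (((NOT p0 AND (p5 OR NOT p4)) OR ((p1 AND p0) OR p2))) = True
    (NOT p0 AND (p5 OR NOT p4)) OR ((p1 AND p0) OR p2) = False
      NOT p0 AND (p5 OR NOT p4) = False
        NOT p0 = False
        p5 OR NOT p4 = False
          NOT p4 = False
      (p1 AND p0) OR p2 = False
        p1 AND p0 = False
  ((NOT p5 IMPLIES (p2 IMPLIES NOT p1)) OR (p3 IMPLIES p4)) AND (NOT p0 OR ((NOT p1 IFF NOT p5) OR p1)) = True
    (NOT p5 IMPLIES (p2 IMPLIES NOT p1)) OR (p3 IMPLIES p4) = True
      NOT p5 IMPLIES (p2 IMPLIES NOT p1) = True
        NOT p5 = True
        p2 IMPLIES NOT p1 = True
          NOT p1 = True
      p3 IMPLIES p4 = True
    NOT p0 OR ((NOT p1 IFF NOT p5) OR p1) = True
      NOT p0 = False
      (NOT p1 IFF NOT p5) OR p1 = True
        NOT p1 IFF NOT p5 = True
          NOT p1 = True
          NOT p5 = True
Both conjuncts True, so the formula holds.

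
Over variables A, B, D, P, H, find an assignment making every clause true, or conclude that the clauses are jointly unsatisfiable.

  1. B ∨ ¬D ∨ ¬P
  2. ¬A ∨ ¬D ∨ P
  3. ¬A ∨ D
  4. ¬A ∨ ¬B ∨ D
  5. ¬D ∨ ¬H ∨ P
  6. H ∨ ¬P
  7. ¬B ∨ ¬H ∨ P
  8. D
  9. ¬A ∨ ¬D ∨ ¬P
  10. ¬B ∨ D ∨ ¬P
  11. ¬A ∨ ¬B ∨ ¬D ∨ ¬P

Unit clause (D) forces D = True.
Try A = True:
  (¬A ∨ ¬D ∨ P) forces P = True.
  clause (¬A ∨ ¬D ∨ ¬P) is falsified — backtrack.
So A = False.
Set B = False.
  then (B ∨ ¬D ∨ ¬P) forces P = False.
  then (¬D ∨ ¬H ∨ P) forces H = False.
All clauses satisfied.

A = False, B = False, D = True, P = False, H = False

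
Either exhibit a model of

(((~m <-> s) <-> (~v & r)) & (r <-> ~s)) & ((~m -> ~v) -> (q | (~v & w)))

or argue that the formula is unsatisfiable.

w = True, m = True, s = True, r = False, v = False, q = True

  ((~m <-> s) <-> (~v & r)) & (r <-> ~s) = True
    (~m <-> s) <-> (~v & r) = True
      ~m <-> s = False
        ~m = False
      ~v & r = False
        ~v = True
    r <-> ~s = True
      ~s = False
  (~m -> ~v) -> (q | (~v & w)) = True
    ~m -> ~v = True
      ~m = False
      ~v = True
    q | (~v & w) = True
      ~v & w = True
        ~v = True
Both conjuncts True, so the formula holds.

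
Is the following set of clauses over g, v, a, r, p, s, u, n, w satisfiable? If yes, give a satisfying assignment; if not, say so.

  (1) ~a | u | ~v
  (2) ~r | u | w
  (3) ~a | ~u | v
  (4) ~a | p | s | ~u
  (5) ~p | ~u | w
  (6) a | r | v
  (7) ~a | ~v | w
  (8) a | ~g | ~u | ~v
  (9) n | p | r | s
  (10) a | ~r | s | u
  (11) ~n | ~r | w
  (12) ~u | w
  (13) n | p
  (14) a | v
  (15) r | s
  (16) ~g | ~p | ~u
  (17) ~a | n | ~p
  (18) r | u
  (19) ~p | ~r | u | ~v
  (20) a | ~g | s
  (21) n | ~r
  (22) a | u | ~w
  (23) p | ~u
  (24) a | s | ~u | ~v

g = True, v = False, a = True, r = True, p = False, s = False, u = False, n = True, w = True

Set g = True.
Set v = False.
  then (a | v) forces a = True.
  then (~a | ~u | v) forces u = False.
  then (r | u) forces r = True.
  then (n | ~r) forces n = True.
  then (~r | u | w) forces w = True.
Set p = False.
Set s = False.
All clauses satisfied.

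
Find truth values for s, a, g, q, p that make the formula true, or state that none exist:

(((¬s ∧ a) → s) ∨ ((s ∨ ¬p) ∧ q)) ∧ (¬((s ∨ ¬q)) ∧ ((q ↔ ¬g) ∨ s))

s = False; a = False; g = False; q = True; p = False

  ((¬s ∧ a) → s) ∨ ((s ∨ ¬p) ∧ q) = True
    (¬s ∧ a) → s = True
      ¬s ∧ a = False
        ¬s = True
    (s ∨ ¬p) ∧ q = True
      s ∨ ¬p = True
        ¬p = True
  ¬((s ∨ ¬q)) ∧ ((q ↔ ¬g) ∨ s) = True
    ¬((s ∨ ¬q)) = True
      s ∨ ¬q = False
        ¬q = False
    (q ↔ ¬g) ∨ s = True
      q ↔ ¬g = True
        ¬g = True
Both conjuncts True, so the formula holds.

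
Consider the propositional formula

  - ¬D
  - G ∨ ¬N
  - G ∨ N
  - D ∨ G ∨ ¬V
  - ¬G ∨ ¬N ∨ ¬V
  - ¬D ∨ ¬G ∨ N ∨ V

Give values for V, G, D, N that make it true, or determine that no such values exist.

V: False, G: True, D: False, N: True

Unit clause (¬D) forces D = False.
Set V = False.
Try G = False:
  (G ∨ ¬N) forces N = False.
  clause (G ∨ N) is falsified — backtrack.
So G = True.
Set N = True.
Check each clause:
  (¬D): ¬D holds.
  (G ∨ ¬N): G holds.
  (G ∨ N): G holds.
  (D ∨ G ∨ ¬V): G holds.
  (¬G ∨ ¬N ∨ ¬V): ¬V holds.
  (¬D ∨ ¬G ∨ N ∨ V): ¬D holds.
All clauses satisfied.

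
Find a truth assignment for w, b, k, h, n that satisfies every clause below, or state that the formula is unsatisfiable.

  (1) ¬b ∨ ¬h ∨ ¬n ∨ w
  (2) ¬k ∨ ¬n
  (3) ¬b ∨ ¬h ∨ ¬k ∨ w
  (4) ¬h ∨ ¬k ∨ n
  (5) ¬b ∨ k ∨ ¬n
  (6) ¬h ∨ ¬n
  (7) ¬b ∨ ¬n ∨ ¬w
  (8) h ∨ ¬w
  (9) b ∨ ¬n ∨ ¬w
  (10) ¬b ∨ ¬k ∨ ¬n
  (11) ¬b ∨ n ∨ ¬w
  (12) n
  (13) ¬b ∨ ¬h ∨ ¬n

Unit clause (n) forces n = True.
In (¬k ∨ ¬n) only ¬k is left, so k = False.
In (¬b ∨ k ∨ ¬n) only ¬b is left, so b = False.
In (¬h ∨ ¬n) only ¬h is left, so h = False.
In (h ∨ ¬w) only ¬w is left, so w = False.
All clauses satisfied.

w=F; b=F; k=F; h=F; n=T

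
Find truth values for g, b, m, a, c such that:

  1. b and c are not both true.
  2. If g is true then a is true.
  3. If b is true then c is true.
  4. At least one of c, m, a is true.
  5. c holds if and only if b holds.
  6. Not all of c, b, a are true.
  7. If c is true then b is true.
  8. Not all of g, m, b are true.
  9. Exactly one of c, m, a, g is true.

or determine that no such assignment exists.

g: False, b: False, m: False, a: True, c: False

  (1) b=F, c=F — not both ✓
  (2) g=F ⇒ a: vacuous ✓
  (3) b=F ⇒ c: vacuous ✓
  (4) {c, m, a}: 1 true — at least one ✓
  (5) c=F, b=F — same ✓
  (6) {c, b, a}: 1/3 true — not all ✓
  (7) c=F ⇒ b: vacuous ✓
  (8) {g, m, b}: 0/3 true — not all ✓
  (9) {c, m, a, g}: 1 true — exactly one ✓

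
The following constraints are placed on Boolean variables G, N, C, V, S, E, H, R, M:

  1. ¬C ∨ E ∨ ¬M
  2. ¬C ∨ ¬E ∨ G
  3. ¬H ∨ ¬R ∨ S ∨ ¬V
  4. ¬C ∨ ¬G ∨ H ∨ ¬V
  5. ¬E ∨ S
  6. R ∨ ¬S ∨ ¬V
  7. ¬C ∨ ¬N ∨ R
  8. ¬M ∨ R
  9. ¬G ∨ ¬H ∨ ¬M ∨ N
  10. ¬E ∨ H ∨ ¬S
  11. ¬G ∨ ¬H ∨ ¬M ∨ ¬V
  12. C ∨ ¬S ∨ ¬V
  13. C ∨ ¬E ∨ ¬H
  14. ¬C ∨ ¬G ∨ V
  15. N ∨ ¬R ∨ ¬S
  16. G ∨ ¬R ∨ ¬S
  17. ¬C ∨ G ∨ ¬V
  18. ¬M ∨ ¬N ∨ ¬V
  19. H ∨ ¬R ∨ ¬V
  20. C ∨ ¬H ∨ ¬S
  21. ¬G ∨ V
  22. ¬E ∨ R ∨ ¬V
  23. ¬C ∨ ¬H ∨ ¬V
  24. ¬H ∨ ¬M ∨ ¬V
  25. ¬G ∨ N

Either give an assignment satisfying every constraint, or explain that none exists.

G = False, N = True, C = True, V = False, S = False, E = False, H = False, R = True, M = False

Set G = False.
Set N = True.
Set C = True.
  then (¬C ∨ ¬E ∨ G) forces E = False.
  then (¬C ∨ ¬N ∨ R) forces R = True.
  then (G ∨ ¬R ∨ ¬S) forces S = False.
  then (¬C ∨ G ∨ ¬V) forces V = False.
  then (¬C ∨ E ∨ ¬M) forces M = False.
Set H = False.
All clauses satisfied.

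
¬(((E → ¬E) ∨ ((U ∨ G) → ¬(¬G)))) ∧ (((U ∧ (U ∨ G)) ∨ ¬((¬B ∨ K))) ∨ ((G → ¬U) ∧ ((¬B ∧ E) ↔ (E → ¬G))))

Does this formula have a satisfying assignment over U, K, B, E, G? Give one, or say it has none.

U = True, K = True, B = False, E = True, G = False

  ¬(((E → ¬E) ∨ ((U ∨ G) → ¬(¬G)))) = True
    (E → ¬E) ∨ ((U ∨ G) → ¬(¬G)) = False
      E → ¬E = False
        ¬E = False
      (U ∨ G) → ¬(¬G) = False
        U ∨ G = True
        ¬(¬G) = False
          ¬G = True
  ((U ∧ (U ∨ G)) ∨ ¬((¬B ∨ K))) ∨ ((G → ¬U) ∧ ((¬B ∧ E) ↔ (E → ¬G))) = True
    (U ∧ (U ∨ G)) ∨ ¬((¬B ∨ K)) = True
      U ∧ (U ∨ G) = True
        U ∨ G = True
      ¬((¬B ∨ K)) = False
        ¬B ∨ K = True
          ¬B = True
    (G → ¬U) ∧ ((¬B ∧ E) ↔ (E → ¬G)) = True
      G → ¬U = True
        ¬U = False
      (¬B ∧ E) ↔ (E → ¬G) = True
        ¬B ∧ E = True
          ¬B = True
        E → ¬G = True
          ¬G = True
Both conjuncts True, so the formula holds.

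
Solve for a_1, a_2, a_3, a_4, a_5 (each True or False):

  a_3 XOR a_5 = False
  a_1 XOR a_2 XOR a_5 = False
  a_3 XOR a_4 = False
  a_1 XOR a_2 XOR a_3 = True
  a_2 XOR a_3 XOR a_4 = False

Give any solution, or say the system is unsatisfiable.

Unsatisfiable — no assignment works.

Adding constraints 1, 2, 4 mod 2: every variable appears an even number of times on the left, so the left side is 0.
But the right sides sum to 1 (mod 2). 0 ≠ 1 — the system is inconsistent.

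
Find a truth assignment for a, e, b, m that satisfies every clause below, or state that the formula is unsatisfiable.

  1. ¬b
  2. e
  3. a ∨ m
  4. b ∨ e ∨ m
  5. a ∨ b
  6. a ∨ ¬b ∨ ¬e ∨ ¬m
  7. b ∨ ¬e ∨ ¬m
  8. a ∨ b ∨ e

Unit clause (¬b) forces b = False.
Unit clause (e) forces e = True.
In (a ∨ b) only a is left, so a = True.
In (b ∨ ¬e ∨ ¬m) only ¬m is left, so m = False.
Check each clause:
  (¬b): ¬b holds.
  (e): e holds.
  (a ∨ m): a holds.
  (b ∨ e ∨ m): e holds.
  (a ∨ b): a holds.
  (a ∨ ¬b ∨ ¬e ∨ ¬m): a holds.
  (b ∨ ¬e ∨ ¬m): ¬m holds.
  (a ∨ b ∨ e): a holds.
All clauses satisfied.

a = True; e = True; b = False; m = False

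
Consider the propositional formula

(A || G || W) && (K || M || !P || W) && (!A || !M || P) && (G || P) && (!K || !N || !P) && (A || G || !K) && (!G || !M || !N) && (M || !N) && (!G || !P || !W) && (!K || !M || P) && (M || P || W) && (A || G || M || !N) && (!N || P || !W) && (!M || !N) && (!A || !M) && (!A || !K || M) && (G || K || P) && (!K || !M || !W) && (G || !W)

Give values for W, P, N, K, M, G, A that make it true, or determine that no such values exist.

W = True, P = False, N = False, K = False, M = False, G = True, A = True

Set W = True.
  then (G || !W) forces G = True.
  then (!G || !P || !W) forces P = False.
  then (!N || P || !W) forces N = False.
Set K = False.
Set M = False.
Set A = True.
All clauses satisfied.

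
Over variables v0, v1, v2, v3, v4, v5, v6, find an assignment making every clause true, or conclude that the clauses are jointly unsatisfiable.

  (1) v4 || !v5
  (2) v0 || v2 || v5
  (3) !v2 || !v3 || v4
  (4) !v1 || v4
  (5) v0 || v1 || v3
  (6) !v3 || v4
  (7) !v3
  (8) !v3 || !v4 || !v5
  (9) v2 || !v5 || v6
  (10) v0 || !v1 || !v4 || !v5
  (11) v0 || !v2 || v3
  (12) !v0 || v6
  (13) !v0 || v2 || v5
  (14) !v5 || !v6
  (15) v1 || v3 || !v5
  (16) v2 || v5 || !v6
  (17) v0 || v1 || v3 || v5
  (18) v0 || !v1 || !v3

Unit clause (!v3) forces v3 = False.
Try v0 = False:
  (v0 || v1 || v3) forces v1 = True.
  (!v1 || v4) forces v4 = True.
  (v0 || !v1 || !v4 || !v5) forces v5 = False.
  (v0 || v2 || v5) forces v2 = True.
  clause (v0 || !v2 || v3) is falsified — backtrack.
So v0 = True.
  then (!v0 || v6) forces v6 = True.
  then (!v5 || !v6) forces v5 = False.
  then (v2 || v5 || !v6) forces v2 = True.
Set v1 = False.
Set v4 = True.
All clauses satisfied.

v0: True, v1: False, v2: True, v3: False, v4: True, v5: False, v6: True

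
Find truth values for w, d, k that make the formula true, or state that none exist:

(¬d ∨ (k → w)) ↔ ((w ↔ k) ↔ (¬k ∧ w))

w: False; d: False; k: True

  (¬d ∨ (k → w)) ↔ ((w ↔ k) ↔ (¬k ∧ w)) = True
    ¬d ∨ (k → w) = True
      ¬d = True
      k → w = False
    (w ↔ k) ↔ (¬k ∧ w) = True
      w ↔ k = False
      ¬k ∧ w = False
        ¬k = False
The formula evaluates to True.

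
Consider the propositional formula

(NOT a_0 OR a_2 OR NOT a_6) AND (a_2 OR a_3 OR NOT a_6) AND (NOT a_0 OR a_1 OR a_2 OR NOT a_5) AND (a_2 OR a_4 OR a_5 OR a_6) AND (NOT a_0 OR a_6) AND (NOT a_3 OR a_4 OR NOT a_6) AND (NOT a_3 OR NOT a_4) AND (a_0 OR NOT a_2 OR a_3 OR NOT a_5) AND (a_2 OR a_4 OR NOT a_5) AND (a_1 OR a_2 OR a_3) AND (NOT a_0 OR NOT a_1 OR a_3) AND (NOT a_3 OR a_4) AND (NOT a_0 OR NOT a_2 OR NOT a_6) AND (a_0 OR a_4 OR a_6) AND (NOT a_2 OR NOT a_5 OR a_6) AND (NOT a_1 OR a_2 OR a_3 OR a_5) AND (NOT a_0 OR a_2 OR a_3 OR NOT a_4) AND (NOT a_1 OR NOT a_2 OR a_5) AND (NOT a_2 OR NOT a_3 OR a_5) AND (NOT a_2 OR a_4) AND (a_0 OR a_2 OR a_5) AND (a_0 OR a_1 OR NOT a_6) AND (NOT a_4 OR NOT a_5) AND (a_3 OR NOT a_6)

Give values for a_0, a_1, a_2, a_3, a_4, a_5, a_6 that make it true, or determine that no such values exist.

Try a_0 = True:
  (NOT a_0 OR a_6) forces a_6 = True.
  (NOT a_0 OR a_2 OR NOT a_6) forces a_2 = True.
  clause (NOT a_0 OR NOT a_2 OR NOT a_6) is falsified — backtrack.
So a_0 = False.
Set a_1 = False.
  then (a_0 OR a_1 OR NOT a_6) forces a_6 = False.
  then (a_0 OR a_4 OR a_6) forces a_4 = True.
  then (NOT a_4 OR NOT a_5) forces a_5 = False.
  then (NOT a_3 OR NOT a_4) forces a_3 = False.
  then (a_1 OR a_2 OR a_3) forces a_2 = True.
All clauses satisfied.

a_0: False; a_1: False; a_2: True; a_3: False; a_4: True; a_5: False; a_6: False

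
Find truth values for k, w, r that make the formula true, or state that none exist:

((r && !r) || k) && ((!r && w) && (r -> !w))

k = True, w = True, r = False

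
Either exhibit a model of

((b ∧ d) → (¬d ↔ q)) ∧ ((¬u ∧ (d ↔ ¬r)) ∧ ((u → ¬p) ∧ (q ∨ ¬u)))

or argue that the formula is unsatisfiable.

q=T; u=F; r=F; p=T; b=F; d=T

  (b ∧ d) → (¬d ↔ q) = True
    b ∧ d = False
    ¬d ↔ q = False
      ¬d = False
  (¬u ∧ (d ↔ ¬r)) ∧ ((u → ¬p) ∧ (q ∨ ¬u)) = True
    ¬u ∧ (d ↔ ¬r) = True
      ¬u = True
      d ↔ ¬r = True
        ¬r = True
    (u → ¬p) ∧ (q ∨ ¬u) = True
      u → ¬p = True
        ¬p = False
      q ∨ ¬u = True
        ¬u = True
Both conjuncts True, so the formula holds.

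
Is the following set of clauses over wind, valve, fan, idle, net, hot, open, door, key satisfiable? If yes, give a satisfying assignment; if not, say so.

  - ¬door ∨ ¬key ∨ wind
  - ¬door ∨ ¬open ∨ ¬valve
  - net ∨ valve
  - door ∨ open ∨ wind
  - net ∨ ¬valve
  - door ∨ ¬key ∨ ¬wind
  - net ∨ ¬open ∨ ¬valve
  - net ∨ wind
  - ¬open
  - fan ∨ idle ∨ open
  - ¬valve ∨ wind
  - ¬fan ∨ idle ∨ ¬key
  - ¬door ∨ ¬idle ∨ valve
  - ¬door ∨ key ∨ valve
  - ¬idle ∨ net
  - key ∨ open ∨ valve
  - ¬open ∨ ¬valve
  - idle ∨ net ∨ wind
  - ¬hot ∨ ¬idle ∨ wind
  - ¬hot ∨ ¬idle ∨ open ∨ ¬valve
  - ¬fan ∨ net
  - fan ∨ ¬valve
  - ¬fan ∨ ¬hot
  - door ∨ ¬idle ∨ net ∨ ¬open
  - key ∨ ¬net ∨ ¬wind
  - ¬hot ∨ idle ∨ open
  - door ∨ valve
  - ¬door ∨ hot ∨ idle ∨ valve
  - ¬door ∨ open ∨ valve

wind = True, valve = True, fan = True, idle = True, net = True, hot = False, open = False, door = True, key = True

Unit clause (¬open) forces open = False.
Try wind = False:
  (door ∨ open ∨ wind) forces door = True.
  (¬door ∨ ¬key ∨ wind) forces key = False.
  (net ∨ wind) forces net = True.
  (¬valve ∨ wind) forces valve = False.
  clause (¬door ∨ key ∨ valve) is falsified — backtrack.
So wind = True.
Set valve = True.
  then (net ∨ ¬valve) forces net = True.
  then (fan ∨ ¬valve) forces fan = True.
  then (¬fan ∨ ¬hot) forces hot = False.
  then (key ∨ ¬net ∨ ¬wind) forces key = True.
  then (door ∨ ¬key ∨ ¬wind) forces door = True.
  then (¬fan ∨ idle ∨ ¬key) forces idle = True.
All clauses satisfied.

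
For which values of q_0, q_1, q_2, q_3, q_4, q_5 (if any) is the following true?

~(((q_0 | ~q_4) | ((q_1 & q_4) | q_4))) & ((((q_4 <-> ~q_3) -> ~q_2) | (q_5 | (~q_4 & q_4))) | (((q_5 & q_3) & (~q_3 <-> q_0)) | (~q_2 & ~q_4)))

Unsatisfiable — no assignment works.

The conjunct ~(((q_0 | ~q_4) | ((q_1 & q_4) | q_4))) is unsatisfiable on its own:
  q_0=F, q_1=F, q_4=F: evaluates to False.
  q_0=F, q_1=F, q_4=T: evaluates to False.
  q_0=F, q_1=T, q_4=F: evaluates to False.
  q_0=F, q_1=T, q_4=T: evaluates to False.
  q_0=T, q_1=F, q_4=F: evaluates to False.
  q_0=T, q_1=F, q_4=T: evaluates to False.
  q_0=T, q_1=T, q_4=F: evaluates to False.
  q_0=T, q_1=T, q_4=T: evaluates to False.
So the whole conjunction is unsatisfiable.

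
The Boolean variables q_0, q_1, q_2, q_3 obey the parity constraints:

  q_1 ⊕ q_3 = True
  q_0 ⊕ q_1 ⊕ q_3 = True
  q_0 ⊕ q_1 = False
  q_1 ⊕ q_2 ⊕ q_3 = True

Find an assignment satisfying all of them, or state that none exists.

q_0: False; q_1: False; q_2: False; q_3: True

q_1 ⊕ q_3 = F ⊕ T = True ✓
q_0 ⊕ q_1 ⊕ q_3 = F ⊕ F ⊕ T = True ✓
q_0 ⊕ q_1 = F ⊕ F = False ✓
q_1 ⊕ q_2 ⊕ q_3 = F ⊕ F ⊕ T = True ✓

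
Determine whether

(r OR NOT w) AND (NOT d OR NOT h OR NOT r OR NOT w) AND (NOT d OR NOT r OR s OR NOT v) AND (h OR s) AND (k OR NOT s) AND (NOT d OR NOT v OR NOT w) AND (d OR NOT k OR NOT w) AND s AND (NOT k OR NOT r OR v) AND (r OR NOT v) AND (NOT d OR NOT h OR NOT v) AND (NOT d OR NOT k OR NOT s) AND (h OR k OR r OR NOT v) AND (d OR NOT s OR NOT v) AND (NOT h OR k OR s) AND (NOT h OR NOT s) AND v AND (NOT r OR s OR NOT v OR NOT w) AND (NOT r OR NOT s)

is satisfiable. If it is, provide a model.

Case v = True:
  (s) forces s = True.
  (k OR NOT s) forces k = True.
  (r OR NOT v) forces r = True.
  Clause (NOT r OR NOT s) is falsified — contradiction.
Case v = False:
  Clause (v) is falsified — contradiction.
Both cases fail, so the formula is unsatisfiable.

The formula is unsatisfiable.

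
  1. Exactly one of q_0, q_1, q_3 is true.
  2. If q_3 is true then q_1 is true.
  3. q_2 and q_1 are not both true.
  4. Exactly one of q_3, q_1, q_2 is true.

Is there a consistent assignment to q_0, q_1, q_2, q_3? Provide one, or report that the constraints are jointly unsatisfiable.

q_0=F, q_1=T, q_2=F, q_3=F

  (1) {q_0, q_1, q_3}: 1 true — exactly one ✓
  (2) q_3=F ⇒ q_1: vacuous ✓
  (3) q_2=F, q_1=T — not both ✓
  (4) {q_3, q_1, q_2}: 1 true — exactly one ✓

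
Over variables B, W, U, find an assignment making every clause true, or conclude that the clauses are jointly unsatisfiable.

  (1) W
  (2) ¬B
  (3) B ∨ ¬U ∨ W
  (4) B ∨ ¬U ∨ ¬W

Unit clause (W) forces W = True.
Unit clause (¬B) forces B = False.
In (B ∨ ¬U ∨ ¬W) only ¬U is left, so U = False.
Check each clause:
  (W): W holds.
  (¬B): ¬B holds.
  (B ∨ ¬U ∨ W): ¬U holds.
  (B ∨ ¬U ∨ ¬W): ¬U holds.
All clauses satisfied.

B=F, W=T, U=F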